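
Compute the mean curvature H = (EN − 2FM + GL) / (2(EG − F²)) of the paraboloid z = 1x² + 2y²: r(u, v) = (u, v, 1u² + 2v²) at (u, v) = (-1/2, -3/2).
H = 41*sqrt(38)/1444

With E = 4*u^2 + 1, F = 8*u*v, G = 16*v^2 + 1, L = 2/sqrt(4*u^2 + 16*v^2 + 1), M = 0, N = 4/sqrt(4*u^2 + 16*v^2 + 1), assemble
  H = (EN − 2FM + GL) / (2(EG − F²)) = (8*u^2 + 16*v^2 + 3)/(4*u^2 + 16*v^2 + 1)^(3/2).
At (u, v) = (-1/2, -3/2): H = 41*sqrt(38)/1444.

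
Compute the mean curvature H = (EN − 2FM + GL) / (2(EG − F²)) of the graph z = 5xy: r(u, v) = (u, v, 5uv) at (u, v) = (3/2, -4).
H = 6000*sqrt(1829)/3345241

With E = 25*v^2 + 1, F = 25*u*v, G = 25*u^2 + 1, L = 0, M = 5/sqrt(25*u^2 + 25*v^2 + 1), N = 0, assemble
  H = (EN − 2FM + GL) / (2(EG − F²)) = -125*u*v/(25*u^2 + 25*v^2 + 1)^(3/2).
At (u, v) = (3/2, -4): H = 6000*sqrt(1829)/3345241.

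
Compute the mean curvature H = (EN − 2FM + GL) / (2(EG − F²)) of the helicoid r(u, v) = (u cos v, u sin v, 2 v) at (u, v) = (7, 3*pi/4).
H = 0

With E = 1, F = 0, G = u^2 + 4, L = 0, M = -2/sqrt(u^2 + 4), N = 0, assemble
  H = (EN − 2FM + GL) / (2(EG − F²)) = 0.
At (u, v) = (7, 3*pi/4): H = 0.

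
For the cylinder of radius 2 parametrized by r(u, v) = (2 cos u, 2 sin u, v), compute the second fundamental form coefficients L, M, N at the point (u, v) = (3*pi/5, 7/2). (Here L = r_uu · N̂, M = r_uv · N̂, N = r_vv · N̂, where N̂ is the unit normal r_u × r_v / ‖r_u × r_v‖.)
L = -2;  M = 0;  N = 0

Compute the unit normal N̂(u, v) = (cos(u), sin(u), 0), and the second partials r_uu, r_uv, r_vv. Take dot products:
  L(u, v) = r_uu · N̂ = -2,
  M(u, v) = r_uv · N̂ = 0,
  N(u, v) = r_vv · N̂ = 0.
Evaluating at (u, v) = (3*pi/5, 7/2):
  L = -2, M = 0, N = 0.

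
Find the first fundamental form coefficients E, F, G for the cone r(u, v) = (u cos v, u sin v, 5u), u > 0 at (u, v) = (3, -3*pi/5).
E = 26;  F = 0;  G = 9

Partials: r_u = (cos(v), sin(v), 5), r_v = (-u*sin(v), u*cos(v), 0). As functions of (u, v):
  E = r_u · r_u = 26,
  F = r_u · r_v = 0,
  G = r_v · r_v = u^2.
Evaluating at (u, v) = (3, -3*pi/5): E = 26, F = 0, G = 9.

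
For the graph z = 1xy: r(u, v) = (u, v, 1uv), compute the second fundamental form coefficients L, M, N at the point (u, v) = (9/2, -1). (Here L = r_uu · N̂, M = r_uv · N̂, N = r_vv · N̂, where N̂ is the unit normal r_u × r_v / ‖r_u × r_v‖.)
L = 0;  M = 2*sqrt(89)/89;  N = 0

Compute the unit normal N̂(u, v) = (-v/sqrt(u^2 + v^2 + 1), -u/sqrt(u^2 + v^2 + 1), 1/sqrt(u^2 + v^2 + 1)), and the second partials r_uu, r_uv, r_vv. Take dot products:
  L(u, v) = r_uu · N̂ = 0,
  M(u, v) = r_uv · N̂ = 1/sqrt(u^2 + v^2 + 1),
  N(u, v) = r_vv · N̂ = 0.
Evaluating at (u, v) = (9/2, -1):
  L = 0, M = 2*sqrt(89)/89, N = 0.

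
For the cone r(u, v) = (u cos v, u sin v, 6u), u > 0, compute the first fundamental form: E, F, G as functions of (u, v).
E = 37;  F = 0;  G = u^2

Compute partials: r_u = (cos(v), sin(v), 6), r_v = (-u*sin(v), u*cos(v), 0). Then
  E = r_u · r_u = 37,
  F = r_u · r_v = 0,
  G = r_v · r_v = u^2.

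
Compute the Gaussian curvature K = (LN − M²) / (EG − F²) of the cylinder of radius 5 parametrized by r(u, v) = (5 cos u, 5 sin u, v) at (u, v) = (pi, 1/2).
K = 0

Coefficients of the first fundamental form: E = 25, F = 0, G = 1.
Coefficients of the second fundamental form: L = -5, M = 0, N = 0.
Assemble K = (LN − M²)/(EG − F²) = 0. At (u, v) = (pi, 1/2): K = 0.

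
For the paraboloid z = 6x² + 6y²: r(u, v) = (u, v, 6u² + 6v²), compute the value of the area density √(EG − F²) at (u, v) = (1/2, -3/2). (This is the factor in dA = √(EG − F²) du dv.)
√(EG − F²)|_{(1/2, -3/2)} = 19

E = 144*u^2 + 1, F = 144*u*v, G = 144*v^2 + 1, so EG − F² = 144*u^2 + 144*v^2 + 1. Taking the positive square root: √(EG − F²) = sqrt(144*u^2 + 144*v^2 + 1). At (u, v) = (1/2, -3/2): 19.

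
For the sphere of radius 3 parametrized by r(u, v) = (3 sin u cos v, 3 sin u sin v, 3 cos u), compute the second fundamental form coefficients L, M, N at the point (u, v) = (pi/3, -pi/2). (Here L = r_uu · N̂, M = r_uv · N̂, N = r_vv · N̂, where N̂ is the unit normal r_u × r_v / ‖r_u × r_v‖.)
L = -3;  M = 0;  N = -9/4

Compute the unit normal N̂(u, v) = (sin(u)^2*cos(v)/Abs(sin(u)), sin(u)^2*sin(v)/Abs(sin(u)), sin(2*u)/(2*Abs(sin(u)))), and the second partials r_uu, r_uv, r_vv. Take dot products:
  L(u, v) = r_uu · N̂ = -3*sin(u)/Abs(sin(u)),
  M(u, v) = r_uv · N̂ = 0,
  N(u, v) = r_vv · N̂ = -3*sin(u)^3/Abs(sin(u)).
Evaluating at (u, v) = (pi/3, -pi/2):
  L = -3, M = 0, N = -9/4.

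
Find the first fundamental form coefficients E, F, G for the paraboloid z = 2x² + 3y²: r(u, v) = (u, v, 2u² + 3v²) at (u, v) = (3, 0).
E = 145;  F = 0;  G = 1

Partials: r_u = (1, 0, 4*u), r_v = (0, 1, 6*v). As functions of (u, v):
  E = r_u · r_u = 16*u^2 + 1,
  F = r_u · r_v = 24*u*v,
  G = r_v · r_v = 36*v^2 + 1.
Evaluating at (u, v) = (3, 0): E = 145, F = 0, G = 1.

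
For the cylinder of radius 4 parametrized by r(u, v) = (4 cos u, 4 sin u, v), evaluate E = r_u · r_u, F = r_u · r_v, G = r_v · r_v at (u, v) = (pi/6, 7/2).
E = 16;  F = 0;  G = 1

Partials: r_u = (-4*sin(u), 4*cos(u), 0), r_v = (0, 0, 1). As functions of (u, v):
  E = r_u · r_u = 16,
  F = r_u · r_v = 0,
  G = r_v · r_v = 1.
Evaluating at (u, v) = (pi/6, 7/2): E = 16, F = 0, G = 1.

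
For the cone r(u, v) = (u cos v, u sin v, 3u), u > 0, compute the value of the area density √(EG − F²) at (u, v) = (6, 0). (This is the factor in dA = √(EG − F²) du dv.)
√(EG − F²)|_{(6, 0)} = 6*sqrt(10)

E = 10, F = 0, G = u^2, so EG − F² = 10*u^2. Taking the positive square root: √(EG − F²) = sqrt(10)*Abs(u). At (u, v) = (6, 0): 6*sqrt(10).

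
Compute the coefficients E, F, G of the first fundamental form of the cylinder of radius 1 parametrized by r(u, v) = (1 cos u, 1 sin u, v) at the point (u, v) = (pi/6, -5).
E = 1;  F = 0;  G = 1

Partials: r_u = (-sin(u), cos(u), 0), r_v = (0, 0, 1). As functions of (u, v):
  E = r_u · r_u = 1,
  F = r_u · r_v = 0,
  G = r_v · r_v = 1.
Evaluating at (u, v) = (pi/6, -5): E = 1, F = 0, G = 1.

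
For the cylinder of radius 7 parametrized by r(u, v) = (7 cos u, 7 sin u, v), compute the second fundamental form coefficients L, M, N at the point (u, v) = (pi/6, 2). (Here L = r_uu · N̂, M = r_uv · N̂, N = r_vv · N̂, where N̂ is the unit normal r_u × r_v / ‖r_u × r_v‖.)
L = -7;  M = 0;  N = 0

Compute the unit normal N̂(u, v) = (cos(u), sin(u), 0), and the second partials r_uu, r_uv, r_vv. Take dot products:
  L(u, v) = r_uu · N̂ = -7,
  M(u, v) = r_uv · N̂ = 0,
  N(u, v) = r_vv · N̂ = 0.
Evaluating at (u, v) = (pi/6, 2):
  L = -7, M = 0, N = 0.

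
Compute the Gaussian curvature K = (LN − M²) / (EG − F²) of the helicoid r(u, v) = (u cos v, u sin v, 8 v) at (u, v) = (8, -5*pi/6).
K = -1/256

Coefficients of the first fundamental form: E = 1, F = 0, G = u^2 + 64.
Coefficients of the second fundamental form: L = 0, M = -8/sqrt(u^2 + 64), N = 0.
Assemble K = (LN − M²)/(EG − F²) = -64/(u^2 + 64)^2. At (u, v) = (8, -5*pi/6): K = -1/256.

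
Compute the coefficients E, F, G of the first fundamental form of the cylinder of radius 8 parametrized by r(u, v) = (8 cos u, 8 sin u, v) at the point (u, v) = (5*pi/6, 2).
E = 64;  F = 0;  G = 1

Partials: r_u = (-8*sin(u), 8*cos(u), 0), r_v = (0, 0, 1). As functions of (u, v):
  E = r_u · r_u = 64,
  F = r_u · r_v = 0,
  G = r_v · r_v = 1.
Evaluating at (u, v) = (5*pi/6, 2): E = 64, F = 0, G = 1.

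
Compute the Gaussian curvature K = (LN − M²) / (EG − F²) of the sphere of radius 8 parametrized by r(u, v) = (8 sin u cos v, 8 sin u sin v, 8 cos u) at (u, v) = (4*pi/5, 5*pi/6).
K = 1/64

Coefficients of the first fundamental form: E = 64, F = 0, G = 64*sin(u)^2.
Coefficients of the second fundamental form: L = -8*sin(u)/Abs(sin(u)), M = 0, N = -8*sin(u)^3/Abs(sin(u)).
Assemble K = (LN − M²)/(EG − F²) = 1/64. At (u, v) = (4*pi/5, 5*pi/6): K = 1/64.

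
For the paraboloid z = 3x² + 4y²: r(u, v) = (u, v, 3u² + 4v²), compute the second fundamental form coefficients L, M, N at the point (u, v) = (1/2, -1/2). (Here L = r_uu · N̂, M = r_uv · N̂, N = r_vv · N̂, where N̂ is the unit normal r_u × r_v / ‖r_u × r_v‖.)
L = 3*sqrt(26)/13;  M = 0;  N = 4*sqrt(26)/13

Compute the unit normal N̂(u, v) = (-6*u/sqrt(36*u^2 + 64*v^2 + 1), -8*v/sqrt(36*u^2 + 64*v^2 + 1), 1/sqrt(36*u^2 + 64*v^2 + 1)), and the second partials r_uu, r_uv, r_vv. Take dot products:
  L(u, v) = r_uu · N̂ = 6/sqrt(36*u^2 + 64*v^2 + 1),
  M(u, v) = r_uv · N̂ = 0,
  N(u, v) = r_vv · N̂ = 8/sqrt(36*u^2 + 64*v^2 + 1).
Evaluating at (u, v) = (1/2, -1/2):
  L = 3*sqrt(26)/13, M = 0, N = 4*sqrt(26)/13.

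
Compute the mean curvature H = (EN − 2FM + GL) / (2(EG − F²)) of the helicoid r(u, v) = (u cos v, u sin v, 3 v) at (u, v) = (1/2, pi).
H = 0

With E = 1, F = 0, G = u^2 + 9, L = 0, M = -3/sqrt(u^2 + 9), N = 0, assemble
  H = (EN − 2FM + GL) / (2(EG − F²)) = 0.
At (u, v) = (1/2, pi): H = 0.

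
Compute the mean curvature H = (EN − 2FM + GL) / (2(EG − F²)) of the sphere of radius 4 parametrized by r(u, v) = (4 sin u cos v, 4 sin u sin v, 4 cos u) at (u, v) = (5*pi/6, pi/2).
H = -1/4

With E = 16, F = 0, G = 16*sin(u)^2, L = -4*sin(u)/Abs(sin(u)), M = 0, N = -4*sin(u)^3/Abs(sin(u)), assemble
  H = (EN − 2FM + GL) / (2(EG − F²)) = -sin(u)/(4*Abs(sin(u))).
At (u, v) = (5*pi/6, pi/2): H = -1/4.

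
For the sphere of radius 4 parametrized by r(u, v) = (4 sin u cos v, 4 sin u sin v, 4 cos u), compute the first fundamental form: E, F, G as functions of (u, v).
E = 16;  F = 0;  G = 16*sin(u)^2

Compute partials: r_u = (4*cos(u)*cos(v), 4*sin(v)*cos(u), -4*sin(u)), r_v = (-4*sin(u)*sin(v), 4*sin(u)*cos(v), 0). Then
  E = r_u · r_u = 16,
  F = r_u · r_v = 0,
  G = r_v · r_v = 16*sin(u)^2.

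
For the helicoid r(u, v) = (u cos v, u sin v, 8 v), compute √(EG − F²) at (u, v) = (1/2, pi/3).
√(EG − F²)|_{(1/2, pi/3)} = sqrt(257)/2

E = 1, F = 0, G = u^2 + 64; EG − F² = u^2 + 64; √(EG − F²) = sqrt(u^2 + 64). At the given point: sqrt(257)/2.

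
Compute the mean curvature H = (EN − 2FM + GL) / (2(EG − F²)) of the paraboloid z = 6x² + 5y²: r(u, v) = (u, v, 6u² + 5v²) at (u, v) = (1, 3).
H = 6131*sqrt(1045)/1092025

With E = 144*u^2 + 1, F = 120*u*v, G = 100*v^2 + 1, L = 12/sqrt(144*u^2 + 100*v^2 + 1), M = 0, N = 10/sqrt(144*u^2 + 100*v^2 + 1), assemble
  H = (EN − 2FM + GL) / (2(EG − F²)) = (720*u^2 + 600*v^2 + 11)/(144*u^2 + 100*v^2 + 1)^(3/2).
At (u, v) = (1, 3): H = 6131*sqrt(1045)/1092025.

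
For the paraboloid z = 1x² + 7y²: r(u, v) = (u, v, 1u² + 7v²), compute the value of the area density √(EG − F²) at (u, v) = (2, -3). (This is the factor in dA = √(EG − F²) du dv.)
√(EG − F²)|_{(2, -3)} = sqrt(1781)

E = 4*u^2 + 1, F = 28*u*v, G = 196*v^2 + 1, so EG − F² = 4*u^2 + 196*v^2 + 1. Taking the positive square root: √(EG − F²) = sqrt(4*u^2 + 196*v^2 + 1). At (u, v) = (2, -3): sqrt(1781).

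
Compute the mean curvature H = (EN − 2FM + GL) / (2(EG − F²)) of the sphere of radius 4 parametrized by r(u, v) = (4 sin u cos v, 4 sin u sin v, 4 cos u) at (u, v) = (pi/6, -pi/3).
H = -1/4

With E = 16, F = 0, G = 16*sin(u)^2, L = -4*sin(u)/Abs(sin(u)), M = 0, N = -4*sin(u)^3/Abs(sin(u)), assemble
  H = (EN − 2FM + GL) / (2(EG − F²)) = -sin(u)/(4*Abs(sin(u))).
At (u, v) = (pi/6, -pi/3): H = -1/4.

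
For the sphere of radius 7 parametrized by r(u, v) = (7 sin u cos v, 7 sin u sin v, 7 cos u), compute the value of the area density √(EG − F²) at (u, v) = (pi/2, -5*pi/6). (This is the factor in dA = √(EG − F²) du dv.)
√(EG − F²)|_{(pi/2, -5*pi/6)} = 49

E = 49, F = 0, G = 49*sin(u)^2, so EG − F² = 2401*sin(u)^2. Taking the positive square root: √(EG − F²) = 49*Abs(sin(u)). At (u, v) = (pi/2, -5*pi/6): 49.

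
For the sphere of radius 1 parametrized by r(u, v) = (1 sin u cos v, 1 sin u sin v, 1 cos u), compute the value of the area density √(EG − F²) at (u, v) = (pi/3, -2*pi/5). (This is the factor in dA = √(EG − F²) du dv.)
√(EG − F²)|_{(pi/3, -2*pi/5)} = sqrt(3)/2

E = 1, F = 0, G = sin(u)^2, so EG − F² = sin(u)^2. Taking the positive square root: √(EG − F²) = Abs(sin(u)). At (u, v) = (pi/3, -2*pi/5): sqrt(3)/2.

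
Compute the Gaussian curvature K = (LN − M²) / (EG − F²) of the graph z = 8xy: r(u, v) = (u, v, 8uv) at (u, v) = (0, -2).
K = -64/66049

Coefficients of the first fundamental form: E = 64*v^2 + 1, F = 64*u*v, G = 64*u^2 + 1.
Coefficients of the second fundamental form: L = 0, M = 8/sqrt(64*u^2 + 64*v^2 + 1), N = 0.
Assemble K = (LN − M²)/(EG − F²) = -64/(4096*u^4 + 8192*u^2*v^2 + 128*u^2 + 4096*v^4 + 128*v^2 + 1). At (u, v) = (0, -2): K = -64/66049.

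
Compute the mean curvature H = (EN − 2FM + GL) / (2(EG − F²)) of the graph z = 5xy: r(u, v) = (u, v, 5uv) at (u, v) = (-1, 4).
H = 125*sqrt(426)/45369

With E = 25*v^2 + 1, F = 25*u*v, G = 25*u^2 + 1, L = 0, M = 5/sqrt(25*u^2 + 25*v^2 + 1), N = 0, assemble
  H = (EN − 2FM + GL) / (2(EG − F²)) = -125*u*v/(25*u^2 + 25*v^2 + 1)^(3/2).
At (u, v) = (-1, 4): H = 125*sqrt(426)/45369.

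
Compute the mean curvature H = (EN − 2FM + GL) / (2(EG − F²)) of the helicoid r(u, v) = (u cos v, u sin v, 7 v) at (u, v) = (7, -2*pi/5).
H = 0

With E = 1, F = 0, G = u^2 + 49, L = 0, M = -7/sqrt(u^2 + 49), N = 0, assemble
  H = (EN − 2FM + GL) / (2(EG − F²)) = 0.
At (u, v) = (7, -2*pi/5): H = 0.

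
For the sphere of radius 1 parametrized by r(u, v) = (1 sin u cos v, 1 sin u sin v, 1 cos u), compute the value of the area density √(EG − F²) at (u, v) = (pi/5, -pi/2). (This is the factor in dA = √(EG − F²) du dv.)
√(EG − F²)|_{(pi/5, -pi/2)} = sqrt(10 - 2*sqrt(5))/4

E = 1, F = 0, G = sin(u)^2, so EG − F² = sin(u)^2. Taking the positive square root: √(EG − F²) = Abs(sin(u)). At (u, v) = (pi/5, -pi/2): sqrt(10 - 2*sqrt(5))/4.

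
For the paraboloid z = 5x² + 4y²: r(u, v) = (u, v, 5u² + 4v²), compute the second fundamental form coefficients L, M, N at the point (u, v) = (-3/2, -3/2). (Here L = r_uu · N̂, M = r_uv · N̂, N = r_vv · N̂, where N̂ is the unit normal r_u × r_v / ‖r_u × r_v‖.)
L = sqrt(370)/37;  M = 0;  N = 4*sqrt(370)/185

Compute the unit normal N̂(u, v) = (-10*u/sqrt(100*u^2 + 64*v^2 + 1), -8*v/sqrt(100*u^2 + 64*v^2 + 1), 1/sqrt(100*u^2 + 64*v^2 + 1)), and the second partials r_uu, r_uv, r_vv. Take dot products:
  L(u, v) = r_uu · N̂ = 10/sqrt(100*u^2 + 64*v^2 + 1),
  M(u, v) = r_uv · N̂ = 0,
  N(u, v) = r_vv · N̂ = 8/sqrt(100*u^2 + 64*v^2 + 1).
Evaluating at (u, v) = (-3/2, -3/2):
  L = sqrt(370)/37, M = 0, N = 4*sqrt(370)/185.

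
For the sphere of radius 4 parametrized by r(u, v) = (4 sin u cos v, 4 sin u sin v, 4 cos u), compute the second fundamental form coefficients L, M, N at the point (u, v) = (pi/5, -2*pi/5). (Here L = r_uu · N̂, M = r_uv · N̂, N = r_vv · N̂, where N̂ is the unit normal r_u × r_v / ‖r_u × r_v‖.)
L = -4;  M = 0;  N = -5/2 + sqrt(5)/2

Compute the unit normal N̂(u, v) = (sin(u)^2*cos(v)/Abs(sin(u)), sin(u)^2*sin(v)/Abs(sin(u)), sin(2*u)/(2*Abs(sin(u)))), and the second partials r_uu, r_uv, r_vv. Take dot products:
  L(u, v) = r_uu · N̂ = -4*sin(u)/Abs(sin(u)),
  M(u, v) = r_uv · N̂ = 0,
  N(u, v) = r_vv · N̂ = -4*sin(u)^3/Abs(sin(u)).
Evaluating at (u, v) = (pi/5, -2*pi/5):
  L = -4, M = 0, N = -5/2 + sqrt(5)/2.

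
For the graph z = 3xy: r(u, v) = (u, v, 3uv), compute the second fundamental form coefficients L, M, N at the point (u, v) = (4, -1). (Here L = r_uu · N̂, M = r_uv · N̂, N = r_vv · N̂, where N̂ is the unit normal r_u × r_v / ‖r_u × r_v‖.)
L = 0;  M = 3*sqrt(154)/154;  N = 0

Compute the unit normal N̂(u, v) = (-3*v/sqrt(9*u^2 + 9*v^2 + 1), -3*u/sqrt(9*u^2 + 9*v^2 + 1), 1/sqrt(9*u^2 + 9*v^2 + 1)), and the second partials r_uu, r_uv, r_vv. Take dot products:
  L(u, v) = r_uu · N̂ = 0,
  M(u, v) = r_uv · N̂ = 3/sqrt(9*u^2 + 9*v^2 + 1),
  N(u, v) = r_vv · N̂ = 0.
Evaluating at (u, v) = (4, -1):
  L = 0, M = 3*sqrt(154)/154, N = 0.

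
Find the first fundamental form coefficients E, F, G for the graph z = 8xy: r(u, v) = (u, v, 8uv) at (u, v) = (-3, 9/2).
E = 1297;  F = -864;  G = 577

Partials: r_u = (1, 0, 8*v), r_v = (0, 1, 8*u). As functions of (u, v):
  E = r_u · r_u = 64*v^2 + 1,
  F = r_u · r_v = 64*u*v,
  G = r_v · r_v = 64*u^2 + 1.
Evaluating at (u, v) = (-3, 9/2): E = 1297, F = -864, G = 577.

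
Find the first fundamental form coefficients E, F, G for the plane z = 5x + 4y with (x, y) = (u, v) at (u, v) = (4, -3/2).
E = 26;  F = 20;  G = 17

Partials: r_u = (1, 0, 5), r_v = (0, 1, 4). As functions of (u, v):
  E = r_u · r_u = 26,
  F = r_u · r_v = 20,
  G = r_v · r_v = 17.
Evaluating at (u, v) = (4, -3/2): E = 26, F = 20, G = 17.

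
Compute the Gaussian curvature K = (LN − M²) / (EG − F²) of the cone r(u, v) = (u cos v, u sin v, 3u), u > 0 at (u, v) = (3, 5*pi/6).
K = 0

Coefficients of the first fundamental form: E = 10, F = 0, G = u^2.
Coefficients of the second fundamental form: L = 0, M = 0, N = 3*sqrt(10)*u^2/(10*Abs(u)).
Assemble K = (LN − M²)/(EG − F²) = 0. At (u, v) = (3, 5*pi/6): K = 0.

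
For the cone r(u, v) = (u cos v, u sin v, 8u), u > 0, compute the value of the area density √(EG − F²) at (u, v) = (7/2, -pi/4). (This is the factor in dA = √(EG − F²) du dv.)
√(EG − F²)|_{(7/2, -pi/4)} = 7*sqrt(65)/2

E = 65, F = 0, G = u^2, so EG − F² = 65*u^2. Taking the positive square root: √(EG − F²) = sqrt(65)*Abs(u). At (u, v) = (7/2, -pi/4): 7*sqrt(65)/2.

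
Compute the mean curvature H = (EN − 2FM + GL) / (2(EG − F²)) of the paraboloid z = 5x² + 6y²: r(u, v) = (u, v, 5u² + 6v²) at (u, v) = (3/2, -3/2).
H = 271*sqrt(22)/5500

With E = 100*u^2 + 1, F = 120*u*v, G = 144*v^2 + 1, L = 10/sqrt(100*u^2 + 144*v^2 + 1), M = 0, N = 12/sqrt(100*u^2 + 144*v^2 + 1), assemble
  H = (EN − 2FM + GL) / (2(EG − F²)) = (600*u^2 + 720*v^2 + 11)/(100*u^2 + 144*v^2 + 1)^(3/2).
At (u, v) = (3/2, -3/2): H = 271*sqrt(22)/5500.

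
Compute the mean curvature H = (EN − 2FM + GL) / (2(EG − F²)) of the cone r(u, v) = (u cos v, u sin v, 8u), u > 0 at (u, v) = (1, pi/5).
H = 4*sqrt(65)/65

With E = 65, F = 0, G = u^2, L = 0, M = 0, N = 8*sqrt(65)*u^2/(65*Abs(u)), assemble
  H = (EN − 2FM + GL) / (2(EG − F²)) = 4*sqrt(65)/(65*Abs(u)).
At (u, v) = (1, pi/5): H = 4*sqrt(65)/65.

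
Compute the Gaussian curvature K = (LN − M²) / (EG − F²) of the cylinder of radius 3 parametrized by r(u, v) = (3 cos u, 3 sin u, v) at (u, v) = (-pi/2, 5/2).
K = 0

Coefficients of the first fundamental form: E = 9, F = 0, G = 1.
Coefficients of the second fundamental form: L = -3, M = 0, N = 0.
Assemble K = (LN − M²)/(EG − F²) = 0. At (u, v) = (-pi/2, 5/2): K = 0.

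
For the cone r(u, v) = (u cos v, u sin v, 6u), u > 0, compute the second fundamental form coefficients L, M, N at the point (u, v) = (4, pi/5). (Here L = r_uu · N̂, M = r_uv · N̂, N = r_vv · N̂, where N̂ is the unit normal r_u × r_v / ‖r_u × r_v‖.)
L = 0;  M = 0;  N = 24*sqrt(37)/37

Compute the unit normal N̂(u, v) = (-6*sqrt(37)*u*cos(v)/(37*Abs(u)), -6*sqrt(37)*u*sin(v)/(37*Abs(u)), sqrt(37)*u/(37*Abs(u))), and the second partials r_uu, r_uv, r_vv. Take dot products:
  L(u, v) = r_uu · N̂ = 0,
  M(u, v) = r_uv · N̂ = 0,
  N(u, v) = r_vv · N̂ = 6*sqrt(37)*u^2/(37*Abs(u)).
Evaluating at (u, v) = (4, pi/5):
  L = 0, M = 0, N = 24*sqrt(37)/37.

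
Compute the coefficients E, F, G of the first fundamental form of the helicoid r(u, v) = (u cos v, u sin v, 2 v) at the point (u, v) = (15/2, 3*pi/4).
E = 1;  F = 0;  G = 241/4

Partials: r_u = (cos(v), sin(v), 0), r_v = (-u*sin(v), u*cos(v), 2). As functions of (u, v):
  E = r_u · r_u = 1,
  F = r_u · r_v = 0,
  G = r_v · r_v = u^2 + 4.
Evaluating at (u, v) = (15/2, 3*pi/4): E = 1, F = 0, G = 241/4.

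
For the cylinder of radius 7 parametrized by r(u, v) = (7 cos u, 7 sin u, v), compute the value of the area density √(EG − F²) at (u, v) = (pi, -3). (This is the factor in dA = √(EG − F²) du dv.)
√(EG − F²)|_{(pi, -3)} = 7

E = 49, F = 0, G = 1, so EG − F² = 49. Taking the positive square root: √(EG − F²) = 7. At (u, v) = (pi, -3): 7.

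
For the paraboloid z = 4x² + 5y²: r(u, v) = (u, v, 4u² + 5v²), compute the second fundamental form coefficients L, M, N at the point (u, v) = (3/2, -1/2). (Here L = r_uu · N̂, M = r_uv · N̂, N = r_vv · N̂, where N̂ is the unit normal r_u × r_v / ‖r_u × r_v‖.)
L = 4*sqrt(170)/85;  M = 0;  N = sqrt(170)/17

Compute the unit normal N̂(u, v) = (-8*u/sqrt(64*u^2 + 100*v^2 + 1), -10*v/sqrt(64*u^2 + 100*v^2 + 1), 1/sqrt(64*u^2 + 100*v^2 + 1)), and the second partials r_uu, r_uv, r_vv. Take dot products:
  L(u, v) = r_uu · N̂ = 8/sqrt(64*u^2 + 100*v^2 + 1),
  M(u, v) = r_uv · N̂ = 0,
  N(u, v) = r_vv · N̂ = 10/sqrt(64*u^2 + 100*v^2 + 1).
Evaluating at (u, v) = (3/2, -1/2):
  L = 4*sqrt(170)/85, M = 0, N = sqrt(170)/17.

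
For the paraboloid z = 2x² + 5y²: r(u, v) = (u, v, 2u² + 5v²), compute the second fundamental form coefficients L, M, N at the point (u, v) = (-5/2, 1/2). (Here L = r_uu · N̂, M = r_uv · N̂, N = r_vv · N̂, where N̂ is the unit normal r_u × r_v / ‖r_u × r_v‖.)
L = 2*sqrt(14)/21;  M = 0;  N = 5*sqrt(14)/21

Compute the unit normal N̂(u, v) = (-4*u/sqrt(16*u^2 + 100*v^2 + 1), -10*v/sqrt(16*u^2 + 100*v^2 + 1), 1/sqrt(16*u^2 + 100*v^2 + 1)), and the second partials r_uu, r_uv, r_vv. Take dot products:
  L(u, v) = r_uu · N̂ = 4/sqrt(16*u^2 + 100*v^2 + 1),
  M(u, v) = r_uv · N̂ = 0,
  N(u, v) = r_vv · N̂ = 10/sqrt(16*u^2 + 100*v^2 + 1).
Evaluating at (u, v) = (-5/2, 1/2):
  L = 2*sqrt(14)/21, M = 0, N = 5*sqrt(14)/21.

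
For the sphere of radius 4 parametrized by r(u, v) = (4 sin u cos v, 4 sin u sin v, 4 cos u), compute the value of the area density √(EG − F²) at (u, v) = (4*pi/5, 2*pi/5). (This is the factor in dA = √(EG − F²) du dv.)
√(EG − F²)|_{(4*pi/5, 2*pi/5)} = 4*sqrt(10 - 2*sqrt(5))

E = 16, F = 0, G = 16*sin(u)^2, so EG − F² = 256*sin(u)^2. Taking the positive square root: √(EG − F²) = 16*Abs(sin(u)). At (u, v) = (4*pi/5, 2*pi/5): 4*sqrt(10 - 2*sqrt(5)).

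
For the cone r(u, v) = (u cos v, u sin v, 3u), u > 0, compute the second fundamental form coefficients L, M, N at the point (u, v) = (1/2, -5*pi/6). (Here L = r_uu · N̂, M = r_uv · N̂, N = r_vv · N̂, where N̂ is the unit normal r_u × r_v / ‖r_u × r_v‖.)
L = 0;  M = 0;  N = 3*sqrt(10)/20

Compute the unit normal N̂(u, v) = (-3*sqrt(10)*u*cos(v)/(10*Abs(u)), -3*sqrt(10)*u*sin(v)/(10*Abs(u)), sqrt(10)*u/(10*Abs(u))), and the second partials r_uu, r_uv, r_vv. Take dot products:
  L(u, v) = r_uu · N̂ = 0,
  M(u, v) = r_uv · N̂ = 0,
  N(u, v) = r_vv · N̂ = 3*sqrt(10)*u^2/(10*Abs(u)).
Evaluating at (u, v) = (1/2, -5*pi/6):
  L = 0, M = 0, N = 3*sqrt(10)/20.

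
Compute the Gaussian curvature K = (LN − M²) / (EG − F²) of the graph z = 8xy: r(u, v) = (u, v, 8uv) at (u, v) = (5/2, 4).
K = -64/2030625

Coefficients of the first fundamental form: E = 64*v^2 + 1, F = 64*u*v, G = 64*u^2 + 1.
Coefficients of the second fundamental form: L = 0, M = 8/sqrt(64*u^2 + 64*v^2 + 1), N = 0.
Assemble K = (LN − M²)/(EG − F²) = -64/(4096*u^4 + 8192*u^2*v^2 + 128*u^2 + 4096*v^4 + 128*v^2 + 1). At (u, v) = (5/2, 4): K = -64/2030625.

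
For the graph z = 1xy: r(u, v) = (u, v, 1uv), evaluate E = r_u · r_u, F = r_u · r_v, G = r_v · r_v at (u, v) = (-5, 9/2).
E = 85/4;  F = -45/2;  G = 26

Partials: r_u = (1, 0, v), r_v = (0, 1, u). As functions of (u, v):
  E = r_u · r_u = v^2 + 1,
  F = r_u · r_v = u*v,
  G = r_v · r_v = u^2 + 1.
Evaluating at (u, v) = (-5, 9/2): E = 85/4, F = -45/2, G = 26.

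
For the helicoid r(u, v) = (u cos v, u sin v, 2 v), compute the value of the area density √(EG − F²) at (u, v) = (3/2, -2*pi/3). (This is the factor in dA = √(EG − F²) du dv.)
√(EG − F²)|_{(3/2, -2*pi/3)} = 5/2

E = 1, F = 0, G = u^2 + 4, so EG − F² = u^2 + 4. Taking the positive square root: √(EG − F²) = sqrt(u^2 + 4). At (u, v) = (3/2, -2*pi/3): 5/2.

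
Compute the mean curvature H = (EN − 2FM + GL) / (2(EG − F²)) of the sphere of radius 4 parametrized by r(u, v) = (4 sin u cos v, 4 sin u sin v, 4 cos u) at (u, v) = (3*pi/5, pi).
H = -1/4

With E = 16, F = 0, G = 16*sin(u)^2, L = -4*sin(u)/Abs(sin(u)), M = 0, N = -4*sin(u)^3/Abs(sin(u)), assemble
  H = (EN − 2FM + GL) / (2(EG − F²)) = -sin(u)/(4*Abs(sin(u))).
At (u, v) = (3*pi/5, pi): H = -1/4.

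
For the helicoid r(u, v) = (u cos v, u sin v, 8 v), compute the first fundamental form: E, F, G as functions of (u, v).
E = 1;  F = 0;  G = u^2 + 64

Compute partials: r_u = (cos(v), sin(v), 0), r_v = (-u*sin(v), u*cos(v), 8). Then
  E = r_u · r_u = 1,
  F = r_u · r_v = 0,
  G = r_v · r_v = u^2 + 64.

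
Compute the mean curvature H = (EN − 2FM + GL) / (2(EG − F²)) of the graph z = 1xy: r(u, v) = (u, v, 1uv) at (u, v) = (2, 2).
H = -4/27

With E = v^2 + 1, F = u*v, G = u^2 + 1, L = 0, M = 1/sqrt(u^2 + v^2 + 1), N = 0, assemble
  H = (EN − 2FM + GL) / (2(EG − F²)) = -u*v/(u^2 + v^2 + 1)^(3/2).
At (u, v) = (2, 2): H = -4/27.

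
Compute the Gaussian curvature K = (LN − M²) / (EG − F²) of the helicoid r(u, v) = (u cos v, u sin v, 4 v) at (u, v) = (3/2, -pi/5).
K = -256/5329

Coefficients of the first fundamental form: E = 1, F = 0, G = u^2 + 16.
Coefficients of the second fundamental form: L = 0, M = -4/sqrt(u^2 + 16), N = 0.
Assemble K = (LN − M²)/(EG − F²) = -16/(u^2 + 16)^2. At (u, v) = (3/2, -pi/5): K = -256/5329.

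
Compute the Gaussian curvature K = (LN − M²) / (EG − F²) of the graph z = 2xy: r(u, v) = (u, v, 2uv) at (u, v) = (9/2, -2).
K = -1/2401

Coefficients of the first fundamental form: E = 4*v^2 + 1, F = 4*u*v, G = 4*u^2 + 1.
Coefficients of the second fundamental form: L = 0, M = 2/sqrt(4*u^2 + 4*v^2 + 1), N = 0.
Assemble K = (LN − M²)/(EG − F²) = -4/(16*u^4 + 32*u^2*v^2 + 8*u^2 + 16*v^4 + 8*v^2 + 1). At (u, v) = (9/2, -2): K = -1/2401.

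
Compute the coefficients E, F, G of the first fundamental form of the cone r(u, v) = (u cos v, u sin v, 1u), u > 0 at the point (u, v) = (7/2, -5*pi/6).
E = 2;  F = 0;  G = 49/4

Partials: r_u = (cos(v), sin(v), 1), r_v = (-u*sin(v), u*cos(v), 0). As functions of (u, v):
  E = r_u · r_u = 2,
  F = r_u · r_v = 0,
  G = r_v · r_v = u^2.
Evaluating at (u, v) = (7/2, -5*pi/6): E = 2, F = 0, G = 49/4.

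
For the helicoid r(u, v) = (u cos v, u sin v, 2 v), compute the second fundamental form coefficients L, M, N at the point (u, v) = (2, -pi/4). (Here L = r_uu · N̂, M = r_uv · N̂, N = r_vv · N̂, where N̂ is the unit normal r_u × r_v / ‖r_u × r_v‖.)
L = 0;  M = -sqrt(2)/2;  N = 0

Compute the unit normal N̂(u, v) = (2*sin(v)/sqrt(u^2 + 4), -2*cos(v)/sqrt(u^2 + 4), u/sqrt(u^2 + 4)), and the second partials r_uu, r_uv, r_vv. Take dot products:
  L(u, v) = r_uu · N̂ = 0,
  M(u, v) = r_uv · N̂ = -2/sqrt(u^2 + 4),
  N(u, v) = r_vv · N̂ = 0.
Evaluating at (u, v) = (2, -pi/4):
  L = 0, M = -sqrt(2)/2, N = 0.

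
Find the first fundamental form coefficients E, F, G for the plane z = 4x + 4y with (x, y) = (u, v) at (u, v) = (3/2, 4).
E = 17;  F = 16;  G = 17

Partials: r_u = (1, 0, 4), r_v = (0, 1, 4). As functions of (u, v):
  E = r_u · r_u = 17,
  F = r_u · r_v = 16,
  G = r_v · r_v = 17.
Evaluating at (u, v) = (3/2, 4): E = 17, F = 16, G = 17.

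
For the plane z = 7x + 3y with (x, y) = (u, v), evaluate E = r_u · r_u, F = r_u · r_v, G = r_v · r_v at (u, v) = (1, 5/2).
E = 50;  F = 21;  G = 10

Partials: r_u = (1, 0, 7), r_v = (0, 1, 3). As functions of (u, v):
  E = r_u · r_u = 50,
  F = r_u · r_v = 21,
  G = r_v · r_v = 10.
Evaluating at (u, v) = (1, 5/2): E = 50, F = 21, G = 10.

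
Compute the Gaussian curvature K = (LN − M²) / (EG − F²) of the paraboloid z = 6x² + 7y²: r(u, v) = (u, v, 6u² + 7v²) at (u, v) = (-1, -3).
K = 168/3644281

Coefficients of the first fundamental form: E = 144*u^2 + 1, F = 168*u*v, G = 196*v^2 + 1.
Coefficients of the second fundamental form: L = 12/sqrt(144*u^2 + 196*v^2 + 1), M = 0, N = 14/sqrt(144*u^2 + 196*v^2 + 1).
Assemble K = (LN − M²)/(EG − F²) = 168/(20736*u^4 + 56448*u^2*v^2 + 288*u^2 + 38416*v^4 + 392*v^2 + 1). At (u, v) = (-1, -3): K = 168/3644281.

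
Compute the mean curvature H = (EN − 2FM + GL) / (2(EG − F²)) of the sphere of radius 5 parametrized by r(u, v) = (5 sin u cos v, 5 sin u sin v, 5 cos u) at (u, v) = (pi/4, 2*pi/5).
H = -1/5

With E = 25, F = 0, G = 25*sin(u)^2, L = -5*sin(u)/Abs(sin(u)), M = 0, N = -5*sin(u)^3/Abs(sin(u)), assemble
  H = (EN − 2FM + GL) / (2(EG − F²)) = -sin(u)/(5*Abs(sin(u))).
At (u, v) = (pi/4, 2*pi/5): H = -1/5.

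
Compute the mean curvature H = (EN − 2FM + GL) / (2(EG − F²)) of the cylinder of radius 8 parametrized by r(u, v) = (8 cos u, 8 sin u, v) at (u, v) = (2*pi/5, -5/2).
H = -1/16

With E = 64, F = 0, G = 1, L = -8, M = 0, N = 0, assemble
  H = (EN − 2FM + GL) / (2(EG − F²)) = -1/16.
At (u, v) = (2*pi/5, -5/2): H = -1/16.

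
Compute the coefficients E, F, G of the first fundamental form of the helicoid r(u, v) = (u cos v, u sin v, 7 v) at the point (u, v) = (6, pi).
E = 1;  F = 0;  G = 85

Partials: r_u = (cos(v), sin(v), 0), r_v = (-u*sin(v), u*cos(v), 7). As functions of (u, v):
  E = r_u · r_u = 1,
  F = r_u · r_v = 0,
  G = r_v · r_v = u^2 + 49.
Evaluating at (u, v) = (6, pi): E = 1, F = 0, G = 85.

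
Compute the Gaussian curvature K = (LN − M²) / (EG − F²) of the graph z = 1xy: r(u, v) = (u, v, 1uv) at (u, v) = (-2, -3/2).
K = -16/841

Coefficients of the first fundamental form: E = v^2 + 1, F = u*v, G = u^2 + 1.
Coefficients of the second fundamental form: L = 0, M = 1/sqrt(u^2 + v^2 + 1), N = 0.
Assemble K = (LN − M²)/(EG − F²) = 1/((u^2*v^2 - (u^2 + 1)*(v^2 + 1))*(u^2 + v^2 + 1)). At (u, v) = (-2, -3/2): K = -16/841.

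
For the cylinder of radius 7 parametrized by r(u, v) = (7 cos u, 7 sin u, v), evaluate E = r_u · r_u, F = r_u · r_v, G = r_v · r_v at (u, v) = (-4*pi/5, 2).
E = 49;  F = 0;  G = 1

Partials: r_u = (-7*sin(u), 7*cos(u), 0), r_v = (0, 0, 1). As functions of (u, v):
  E = r_u · r_u = 49,
  F = r_u · r_v = 0,
  G = r_v · r_v = 1.
Evaluating at (u, v) = (-4*pi/5, 2): E = 49, F = 0, G = 1.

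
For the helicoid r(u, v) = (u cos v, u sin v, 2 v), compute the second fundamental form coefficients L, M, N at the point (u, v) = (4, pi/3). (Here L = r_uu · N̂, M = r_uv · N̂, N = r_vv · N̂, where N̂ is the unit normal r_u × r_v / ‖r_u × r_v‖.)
L = 0;  M = -sqrt(5)/5;  N = 0

Compute the unit normal N̂(u, v) = (2*sin(v)/sqrt(u^2 + 4), -2*cos(v)/sqrt(u^2 + 4), u/sqrt(u^2 + 4)), and the second partials r_uu, r_uv, r_vv. Take dot products:
  L(u, v) = r_uu · N̂ = 0,
  M(u, v) = r_uv · N̂ = -2/sqrt(u^2 + 4),
  N(u, v) = r_vv · N̂ = 0.
Evaluating at (u, v) = (4, pi/3):
  L = 0, M = -sqrt(5)/5, N = 0.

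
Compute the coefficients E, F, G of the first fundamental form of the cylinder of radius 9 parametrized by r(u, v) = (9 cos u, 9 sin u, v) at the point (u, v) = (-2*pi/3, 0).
E = 81;  F = 0;  G = 1

Partials: r_u = (-9*sin(u), 9*cos(u), 0), r_v = (0, 0, 1). As functions of (u, v):
  E = r_u · r_u = 81,
  F = r_u · r_v = 0,
  G = r_v · r_v = 1.
Evaluating at (u, v) = (-2*pi/3, 0): E = 81, F = 0, G = 1.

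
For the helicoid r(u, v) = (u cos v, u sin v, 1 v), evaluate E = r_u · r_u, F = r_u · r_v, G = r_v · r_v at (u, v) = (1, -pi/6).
E = 1;  F = 0;  G = 2

Partials: r_u = (cos(v), sin(v), 0), r_v = (-u*sin(v), u*cos(v), 1). As functions of (u, v):
  E = r_u · r_u = 1,
  F = r_u · r_v = 0,
  G = r_v · r_v = u^2 + 1.
Evaluating at (u, v) = (1, -pi/6): E = 1, F = 0, G = 2.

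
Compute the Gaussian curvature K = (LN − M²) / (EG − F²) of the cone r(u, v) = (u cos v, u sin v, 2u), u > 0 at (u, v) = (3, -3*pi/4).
K = 0

Coefficients of the first fundamental form: E = 5, F = 0, G = u^2.
Coefficients of the second fundamental form: L = 0, M = 0, N = 2*sqrt(5)*u^2/(5*Abs(u)).
Assemble K = (LN − M²)/(EG − F²) = 0. At (u, v) = (3, -3*pi/4): K = 0.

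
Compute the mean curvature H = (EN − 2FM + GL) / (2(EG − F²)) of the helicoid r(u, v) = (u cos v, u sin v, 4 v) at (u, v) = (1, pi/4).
H = 0

With E = 1, F = 0, G = u^2 + 16, L = 0, M = -4/sqrt(u^2 + 16), N = 0, assemble
  H = (EN − 2FM + GL) / (2(EG − F²)) = 0.
At (u, v) = (1, pi/4): H = 0.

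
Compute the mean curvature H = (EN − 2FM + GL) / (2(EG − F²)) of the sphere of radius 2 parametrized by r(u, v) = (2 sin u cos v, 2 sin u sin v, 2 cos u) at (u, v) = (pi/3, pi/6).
H = -1/2

With E = 4, F = 0, G = 4*sin(u)^2, L = -2*sin(u)/Abs(sin(u)), M = 0, N = -2*sin(u)^3/Abs(sin(u)), assemble
  H = (EN − 2FM + GL) / (2(EG − F²)) = -sin(u)/(2*Abs(sin(u))).
At (u, v) = (pi/3, pi/6): H = -1/2.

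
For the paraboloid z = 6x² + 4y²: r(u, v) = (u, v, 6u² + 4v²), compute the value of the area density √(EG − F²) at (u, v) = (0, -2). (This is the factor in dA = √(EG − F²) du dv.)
√(EG − F²)|_{(0, -2)} = sqrt(257)

E = 144*u^2 + 1, F = 96*u*v, G = 64*v^2 + 1, so EG − F² = 144*u^2 + 64*v^2 + 1. Taking the positive square root: √(EG − F²) = sqrt(144*u^2 + 64*v^2 + 1). At (u, v) = (0, -2): sqrt(257).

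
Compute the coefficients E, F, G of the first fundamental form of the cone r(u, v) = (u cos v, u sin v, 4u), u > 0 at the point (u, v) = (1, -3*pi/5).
E = 17;  F = 0;  G = 1

Partials: r_u = (cos(v), sin(v), 4), r_v = (-u*sin(v), u*cos(v), 0). As functions of (u, v):
  E = r_u · r_u = 17,
  F = r_u · r_v = 0,
  G = r_v · r_v = u^2.
Evaluating at (u, v) = (1, -3*pi/5): E = 17, F = 0, G = 1.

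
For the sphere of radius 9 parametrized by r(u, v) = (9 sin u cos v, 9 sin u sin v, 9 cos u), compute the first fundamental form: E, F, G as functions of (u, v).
E = 81;  F = 0;  G = 81*sin(u)^2

Compute partials: r_u = (9*cos(u)*cos(v), 9*sin(v)*cos(u), -9*sin(u)), r_v = (-9*sin(u)*sin(v), 9*sin(u)*cos(v), 0). Then
  E = r_u · r_u = 81,
  F = r_u · r_v = 0,
  G = r_v · r_v = 81*sin(u)^2.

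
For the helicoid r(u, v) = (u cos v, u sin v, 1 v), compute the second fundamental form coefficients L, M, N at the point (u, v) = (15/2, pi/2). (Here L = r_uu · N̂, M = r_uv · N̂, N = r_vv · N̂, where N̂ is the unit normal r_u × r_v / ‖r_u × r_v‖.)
L = 0;  M = -2*sqrt(229)/229;  N = 0

Compute the unit normal N̂(u, v) = (sin(v)/sqrt(u^2 + 1), -cos(v)/sqrt(u^2 + 1), u/sqrt(u^2 + 1)), and the second partials r_uu, r_uv, r_vv. Take dot products:
  L(u, v) = r_uu · N̂ = 0,
  M(u, v) = r_uv · N̂ = -1/sqrt(u^2 + 1),
  N(u, v) = r_vv · N̂ = 0.
Evaluating at (u, v) = (15/2, pi/2):
  L = 0, M = -2*sqrt(229)/229, N = 0.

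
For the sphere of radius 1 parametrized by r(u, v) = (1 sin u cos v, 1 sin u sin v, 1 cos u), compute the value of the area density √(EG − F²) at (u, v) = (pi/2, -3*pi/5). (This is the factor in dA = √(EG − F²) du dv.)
√(EG − F²)|_{(pi/2, -3*pi/5)} = 1

E = 1, F = 0, G = sin(u)^2, so EG − F² = sin(u)^2. Taking the positive square root: √(EG − F²) = Abs(sin(u)). At (u, v) = (pi/2, -3*pi/5): 1.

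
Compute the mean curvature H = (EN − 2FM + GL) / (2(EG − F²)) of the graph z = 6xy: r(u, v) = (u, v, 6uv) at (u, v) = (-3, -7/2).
H = -567*sqrt(766)/146689

With E = 36*v^2 + 1, F = 36*u*v, G = 36*u^2 + 1, L = 0, M = 6/sqrt(36*u^2 + 36*v^2 + 1), N = 0, assemble
  H = (EN − 2FM + GL) / (2(EG − F²)) = -216*u*v/(36*u^2 + 36*v^2 + 1)^(3/2).
At (u, v) = (-3, -7/2): H = -567*sqrt(766)/146689.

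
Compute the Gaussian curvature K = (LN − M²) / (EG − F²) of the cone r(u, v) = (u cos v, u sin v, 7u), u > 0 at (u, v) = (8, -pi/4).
K = 0

Coefficients of the first fundamental form: E = 50, F = 0, G = u^2.
Coefficients of the second fundamental form: L = 0, M = 0, N = 7*sqrt(2)*u^2/(10*Abs(u)).
Assemble K = (LN − M²)/(EG − F²) = 0. At (u, v) = (8, -pi/4): K = 0.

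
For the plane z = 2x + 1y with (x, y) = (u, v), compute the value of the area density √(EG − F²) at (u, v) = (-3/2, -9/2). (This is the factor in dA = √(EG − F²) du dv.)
√(EG − F²)|_{(-3/2, -9/2)} = sqrt(6)

E = 5, F = 2, G = 2, so EG − F² = 6. Taking the positive square root: √(EG − F²) = sqrt(6). At (u, v) = (-3/2, -9/2): sqrt(6).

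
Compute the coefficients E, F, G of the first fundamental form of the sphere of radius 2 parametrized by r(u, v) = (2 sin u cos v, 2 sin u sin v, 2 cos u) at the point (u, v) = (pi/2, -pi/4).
E = 4;  F = 0;  G = 4

Partials: r_u = (2*cos(u)*cos(v), 2*sin(v)*cos(u), -2*sin(u)), r_v = (-2*sin(u)*sin(v), 2*sin(u)*cos(v), 0). As functions of (u, v):
  E = r_u · r_u = 4,
  F = r_u · r_v = 0,
  G = r_v · r_v = 4*sin(u)^2.
Evaluating at (u, v) = (pi/2, -pi/4): E = 4, F = 0, G = 4.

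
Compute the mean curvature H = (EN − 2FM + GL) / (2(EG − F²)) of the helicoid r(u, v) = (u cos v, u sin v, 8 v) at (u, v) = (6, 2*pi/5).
H = 0

With E = 1, F = 0, G = u^2 + 64, L = 0, M = -8/sqrt(u^2 + 64), N = 0, assemble
  H = (EN − 2FM + GL) / (2(EG − F²)) = 0.
At (u, v) = (6, 2*pi/5): H = 0.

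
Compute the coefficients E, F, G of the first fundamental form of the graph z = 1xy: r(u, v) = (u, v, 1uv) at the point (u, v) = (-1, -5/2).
E = 29/4;  F = 5/2;  G = 2

Partials: r_u = (1, 0, v), r_v = (0, 1, u). As functions of (u, v):
  E = r_u · r_u = v^2 + 1,
  F = r_u · r_v = u*v,
  G = r_v · r_v = u^2 + 1.
Evaluating at (u, v) = (-1, -5/2): E = 29/4, F = 5/2, G = 2.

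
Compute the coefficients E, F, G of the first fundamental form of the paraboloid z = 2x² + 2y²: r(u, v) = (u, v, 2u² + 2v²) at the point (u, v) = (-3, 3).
E = 145;  F = -144;  G = 145

Partials: r_u = (1, 0, 4*u), r_v = (0, 1, 4*v). As functions of (u, v):
  E = r_u · r_u = 16*u^2 + 1,
  F = r_u · r_v = 16*u*v,
  G = r_v · r_v = 16*v^2 + 1.
Evaluating at (u, v) = (-3, 3): E = 145, F = -144, G = 145.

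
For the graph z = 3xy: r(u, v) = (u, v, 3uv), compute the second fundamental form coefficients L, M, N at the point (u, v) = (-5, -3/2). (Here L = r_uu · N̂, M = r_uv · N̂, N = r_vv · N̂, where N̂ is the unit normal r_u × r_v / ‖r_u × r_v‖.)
L = 0;  M = 6*sqrt(985)/985;  N = 0

Compute the unit normal N̂(u, v) = (-3*v/sqrt(9*u^2 + 9*v^2 + 1), -3*u/sqrt(9*u^2 + 9*v^2 + 1), 1/sqrt(9*u^2 + 9*v^2 + 1)), and the second partials r_uu, r_uv, r_vv. Take dot products:
  L(u, v) = r_uu · N̂ = 0,
  M(u, v) = r_uv · N̂ = 3/sqrt(9*u^2 + 9*v^2 + 1),
  N(u, v) = r_vv · N̂ = 0.
Evaluating at (u, v) = (-5, -3/2):
  L = 0, M = 6*sqrt(985)/985, N = 0.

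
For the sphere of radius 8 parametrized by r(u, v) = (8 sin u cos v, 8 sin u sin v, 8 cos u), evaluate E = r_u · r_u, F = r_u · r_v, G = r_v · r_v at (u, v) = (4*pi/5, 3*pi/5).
E = 64;  F = 0;  G = 40 - 8*sqrt(5)

Partials: r_u = (8*cos(u)*cos(v), 8*sin(v)*cos(u), -8*sin(u)), r_v = (-8*sin(u)*sin(v), 8*sin(u)*cos(v), 0). As functions of (u, v):
  E = r_u · r_u = 64,
  F = r_u · r_v = 0,
  G = r_v · r_v = 64*sin(u)^2.
Evaluating at (u, v) = (4*pi/5, 3*pi/5): E = 64, F = 0, G = 40 - 8*sqrt(5).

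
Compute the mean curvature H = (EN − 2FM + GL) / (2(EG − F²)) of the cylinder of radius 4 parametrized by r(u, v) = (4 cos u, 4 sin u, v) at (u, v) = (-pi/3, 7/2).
H = -1/8

With E = 16, F = 0, G = 1, L = -4, M = 0, N = 0, assemble
  H = (EN − 2FM + GL) / (2(EG − F²)) = -1/8.
At (u, v) = (-pi/3, 7/2): H = -1/8.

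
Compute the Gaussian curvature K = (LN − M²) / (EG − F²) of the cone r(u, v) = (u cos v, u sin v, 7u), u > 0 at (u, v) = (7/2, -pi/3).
K = 0

Coefficients of the first fundamental form: E = 50, F = 0, G = u^2.
Coefficients of the second fundamental form: L = 0, M = 0, N = 7*sqrt(2)*u^2/(10*Abs(u)).
Assemble K = (LN − M²)/(EG − F²) = 0. At (u, v) = (7/2, -pi/3): K = 0.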